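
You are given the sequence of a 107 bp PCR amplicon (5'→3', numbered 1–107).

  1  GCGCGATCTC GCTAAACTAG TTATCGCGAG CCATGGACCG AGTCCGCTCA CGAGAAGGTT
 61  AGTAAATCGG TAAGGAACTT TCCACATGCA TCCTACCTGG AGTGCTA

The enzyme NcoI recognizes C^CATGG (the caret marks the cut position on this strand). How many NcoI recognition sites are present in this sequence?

CCATGG occurs starting at position 31.
NcoI cuts at 1 site.

1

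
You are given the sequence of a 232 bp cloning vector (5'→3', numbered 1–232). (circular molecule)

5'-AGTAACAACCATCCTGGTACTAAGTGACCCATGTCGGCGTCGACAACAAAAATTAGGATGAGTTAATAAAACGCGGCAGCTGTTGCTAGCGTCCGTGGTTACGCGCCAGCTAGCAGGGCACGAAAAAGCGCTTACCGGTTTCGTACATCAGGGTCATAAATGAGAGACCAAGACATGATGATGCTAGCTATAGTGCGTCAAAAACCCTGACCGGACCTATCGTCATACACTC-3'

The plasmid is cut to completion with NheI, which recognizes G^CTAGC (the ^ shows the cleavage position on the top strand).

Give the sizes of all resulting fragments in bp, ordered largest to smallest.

134, 74, 24 bp

NheI sites (GCTAGC) start at positions 85, 109, 183.
NheI cuts after the first base of each site, so after positions 85, 109, 183.
Circular molecule, 3 cuts → 3 fragments:
  86–109 → 24 bp
  110–183 → 74 bp
  184–232 then 1–85 → 49 + 85 = 134 bp
Sorted largest to smallest: 134, 74, 24 bp.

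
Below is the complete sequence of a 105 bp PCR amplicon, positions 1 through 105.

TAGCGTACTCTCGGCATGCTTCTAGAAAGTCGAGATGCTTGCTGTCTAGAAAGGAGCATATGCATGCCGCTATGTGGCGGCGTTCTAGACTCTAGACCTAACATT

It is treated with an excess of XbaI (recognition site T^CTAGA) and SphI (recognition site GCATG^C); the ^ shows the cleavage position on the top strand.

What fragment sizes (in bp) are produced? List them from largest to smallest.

24, 21, 18, 18, 14, 7, 3 bp

XbaI sites (TCTAGA) start at positions 21, 45, 84, 91.
XbaI cuts after the first base of each site, so after positions 21, 45, 84, 91.
SphI sites (GCATGC) start at positions 14, 62.
SphI cuts after base 5 of each site (before the last base), so after positions 18, 66.
Combined cut positions: 18, 21, 45, 66, 84, 91.
Linear molecule, 6 cuts → 7 fragments:
  1–18 → 18 bp
  19–21 → 3 bp
  22–45 → 24 bp
  46–66 → 21 bp
  67–84 → 18 bp
  85–91 → 7 bp
  92–105 → 14 bp
Sorted largest to smallest: 24, 21, 18, 18, 14, 7, 3 bp.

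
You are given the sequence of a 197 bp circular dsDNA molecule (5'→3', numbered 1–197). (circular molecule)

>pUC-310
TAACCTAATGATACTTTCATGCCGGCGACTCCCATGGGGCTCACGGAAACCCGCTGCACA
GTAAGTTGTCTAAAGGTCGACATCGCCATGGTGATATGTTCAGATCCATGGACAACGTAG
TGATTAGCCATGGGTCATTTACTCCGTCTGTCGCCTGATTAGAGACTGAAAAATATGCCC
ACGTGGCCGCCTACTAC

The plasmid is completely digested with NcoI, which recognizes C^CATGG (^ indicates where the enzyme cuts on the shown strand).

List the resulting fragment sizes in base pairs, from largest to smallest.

101, 54, 22, 20 bp

NcoI sites (CCATGG) start at positions 32, 86, 106, 128.
NcoI cuts after the first base of each site, so after positions 32, 86, 106, 128.
Circular molecule, 4 cuts → 4 fragments:
  33–86 → 54 bp
  87–106 → 20 bp
  107–128 → 22 bp
  129–197 then 1–32 → 69 + 32 = 101 bp
Sorted largest to smallest: 101, 54, 22, 20 bp.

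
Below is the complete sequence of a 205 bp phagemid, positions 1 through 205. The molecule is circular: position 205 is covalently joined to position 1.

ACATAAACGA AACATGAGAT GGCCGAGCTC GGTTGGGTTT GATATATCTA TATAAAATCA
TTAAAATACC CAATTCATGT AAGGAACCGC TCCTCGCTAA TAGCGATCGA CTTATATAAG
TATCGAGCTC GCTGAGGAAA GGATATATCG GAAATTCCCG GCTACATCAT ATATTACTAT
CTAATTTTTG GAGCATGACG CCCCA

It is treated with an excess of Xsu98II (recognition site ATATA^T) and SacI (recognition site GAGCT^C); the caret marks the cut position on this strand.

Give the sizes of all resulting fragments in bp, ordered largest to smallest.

83, 61, 26, 18, 17 bp

Xsu98II sites (ATATAT) start at positions 42, 143, 169.
Xsu98II cuts after base 5 of each site (before the last base), so after positions 46, 147, 173.
SacI sites (GAGCTC) start at positions 25, 125.
SacI cuts after base 5 of each site (before the last base), so after positions 29, 129.
Combined cut positions: 29, 46, 129, 147, 173.
Circular molecule, 5 cuts → 5 fragments:
  30–46 → 17 bp
  47–129 → 83 bp
  130–147 → 18 bp
  148–173 → 26 bp
  174–205 then 1–29 → 32 + 29 = 61 bp
Sorted largest to smallest: 83, 61, 26, 18, 17 bp.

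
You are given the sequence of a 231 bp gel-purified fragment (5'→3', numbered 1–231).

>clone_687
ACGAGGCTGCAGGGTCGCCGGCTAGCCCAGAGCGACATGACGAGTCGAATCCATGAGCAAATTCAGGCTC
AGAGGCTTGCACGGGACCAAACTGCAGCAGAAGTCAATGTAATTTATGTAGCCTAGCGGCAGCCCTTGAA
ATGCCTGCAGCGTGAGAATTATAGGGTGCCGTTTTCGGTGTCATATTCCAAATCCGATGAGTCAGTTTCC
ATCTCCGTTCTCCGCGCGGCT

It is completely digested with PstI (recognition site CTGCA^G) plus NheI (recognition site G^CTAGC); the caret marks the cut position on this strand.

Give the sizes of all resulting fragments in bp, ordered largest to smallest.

82, 75, 53, 11, 10 bp

PstI sites (CTGCAG) start at positions 7, 92, 145.
PstI cuts after base 5 of each site (before the last base), so after positions 11, 96, 149.
The NheI site (GCTAGC) starts at position 21.
NheI cuts after the first base of each site, so after position 21.
Combined cut positions: 11, 21, 96, 149.
Linear molecule, 4 cuts → 5 fragments:
  1–11 → 11 bp
  12–21 → 10 bp
  22–96 → 75 bp
  97–149 → 53 bp
  150–231 → 82 bp
Sorted largest to smallest: 82, 75, 53, 11, 10 bp.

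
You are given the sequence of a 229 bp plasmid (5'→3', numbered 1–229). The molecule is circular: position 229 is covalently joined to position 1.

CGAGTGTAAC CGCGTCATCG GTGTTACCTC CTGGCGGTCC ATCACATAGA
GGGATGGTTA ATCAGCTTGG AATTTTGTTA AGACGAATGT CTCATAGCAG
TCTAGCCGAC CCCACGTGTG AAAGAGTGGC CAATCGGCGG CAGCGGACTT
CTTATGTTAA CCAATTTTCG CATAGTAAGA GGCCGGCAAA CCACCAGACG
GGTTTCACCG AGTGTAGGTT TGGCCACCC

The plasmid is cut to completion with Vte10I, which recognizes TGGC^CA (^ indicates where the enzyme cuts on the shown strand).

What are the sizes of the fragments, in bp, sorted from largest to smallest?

135, 94 bp

Vte10I sites (TGGCCA) start at positions 127, 221.
Vte10I cuts after base 4 of each site, so after positions 130, 224.
Circular molecule, 2 cuts → 2 fragments:
  131–224 → 94 bp
  225–229 then 1–130 → 5 + 130 = 135 bp
Sorted largest to smallest: 135, 94 bp.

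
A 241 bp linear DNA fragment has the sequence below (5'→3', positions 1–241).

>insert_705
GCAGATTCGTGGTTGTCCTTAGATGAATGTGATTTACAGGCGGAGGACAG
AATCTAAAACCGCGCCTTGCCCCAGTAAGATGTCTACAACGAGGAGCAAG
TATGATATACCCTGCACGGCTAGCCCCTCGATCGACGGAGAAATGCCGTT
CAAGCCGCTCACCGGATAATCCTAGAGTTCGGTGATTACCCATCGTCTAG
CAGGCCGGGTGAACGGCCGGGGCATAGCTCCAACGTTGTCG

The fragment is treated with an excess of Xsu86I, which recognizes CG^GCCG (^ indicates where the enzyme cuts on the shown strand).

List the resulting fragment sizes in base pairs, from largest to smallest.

215, 26 bp

The Xsu86I site (CGGCCG) starts at position 214.
Xsu86I cuts after base 2 of each site, so after position 215.
Linear molecule, 1 cut → 2 fragments:
  1–215 → 215 bp
  216–241 → 26 bp
Sorted largest to smallest: 215, 26 bp.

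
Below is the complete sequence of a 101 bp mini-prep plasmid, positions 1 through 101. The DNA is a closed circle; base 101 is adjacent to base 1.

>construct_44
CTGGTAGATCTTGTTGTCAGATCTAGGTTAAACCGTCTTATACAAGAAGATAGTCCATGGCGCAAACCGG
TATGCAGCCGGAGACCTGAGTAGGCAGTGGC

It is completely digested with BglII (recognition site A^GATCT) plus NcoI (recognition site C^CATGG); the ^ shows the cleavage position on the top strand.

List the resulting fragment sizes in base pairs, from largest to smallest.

BglII sites (AGATCT) start at positions 6, 19.
BglII cuts after the first base of each site, so after positions 6, 19.
The NcoI site (CCATGG) starts at position 55.
NcoI cuts after the first base of each site, so after position 55.
Combined cut positions: 6, 19, 55.
Circular molecule, 3 cuts → 3 fragments:
  7–19 → 13 bp
  20–55 → 36 bp
  56–101 then 1–6 → 46 + 6 = 52 bp
Sorted largest to smallest: 52, 36, 13 bp.

52, 36, 13 bp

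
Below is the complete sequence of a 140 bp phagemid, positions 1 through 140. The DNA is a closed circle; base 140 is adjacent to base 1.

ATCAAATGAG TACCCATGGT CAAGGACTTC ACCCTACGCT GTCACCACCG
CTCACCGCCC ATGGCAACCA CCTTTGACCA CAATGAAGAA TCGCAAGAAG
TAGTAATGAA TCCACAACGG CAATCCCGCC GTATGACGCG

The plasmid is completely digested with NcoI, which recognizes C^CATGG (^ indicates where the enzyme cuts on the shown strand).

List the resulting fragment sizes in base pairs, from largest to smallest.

95, 45 bp

NcoI sites (CCATGG) start at positions 14, 59.
NcoI cuts after the first base of each site, so after positions 14, 59.
Circular molecule, 2 cuts → 2 fragments:
  15–59 → 45 bp
  60–140 then 1–14 → 81 + 14 = 95 bp
Sorted largest to smallest: 95, 45 bp.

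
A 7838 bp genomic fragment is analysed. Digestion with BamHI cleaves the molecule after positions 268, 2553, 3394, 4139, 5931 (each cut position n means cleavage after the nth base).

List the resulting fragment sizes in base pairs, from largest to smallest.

Linear molecule, 5 cuts → 6 fragments:
  268 − 0 = 268 bp
  2553 − 268 = 2285 bp
  3394 − 2553 = 841 bp
  4139 − 3394 = 745 bp
  5931 − 4139 = 1792 bp
  7838 − 5931 = 1907 bp
Sorted largest to smallest: 2285, 1907, 1792, 841, 745, 268 bp.

2285, 1907, 1792, 841, 745, 268 bp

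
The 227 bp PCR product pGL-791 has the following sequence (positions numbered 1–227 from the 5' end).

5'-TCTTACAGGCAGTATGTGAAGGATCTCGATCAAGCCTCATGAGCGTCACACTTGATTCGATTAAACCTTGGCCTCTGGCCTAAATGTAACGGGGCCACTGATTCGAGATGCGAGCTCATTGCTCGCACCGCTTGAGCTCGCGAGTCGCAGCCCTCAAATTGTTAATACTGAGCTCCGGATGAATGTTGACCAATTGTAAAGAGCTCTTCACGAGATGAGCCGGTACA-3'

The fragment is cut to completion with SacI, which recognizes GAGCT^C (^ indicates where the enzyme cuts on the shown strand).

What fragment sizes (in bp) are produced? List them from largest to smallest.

116, 36, 31, 22, 22 bp

SacI sites (GAGCTC) start at positions 112, 134, 170, 201.
SacI cuts after base 5 of each site (before the last base), so after positions 116, 138, 174, 205.
Linear molecule, 4 cuts → 5 fragments:
  1–116 → 116 bp
  117–138 → 22 bp
  139–174 → 36 bp
  175–205 → 31 bp
  206–227 → 22 bp
Sorted largest to smallest: 116, 36, 31, 22, 22 bp.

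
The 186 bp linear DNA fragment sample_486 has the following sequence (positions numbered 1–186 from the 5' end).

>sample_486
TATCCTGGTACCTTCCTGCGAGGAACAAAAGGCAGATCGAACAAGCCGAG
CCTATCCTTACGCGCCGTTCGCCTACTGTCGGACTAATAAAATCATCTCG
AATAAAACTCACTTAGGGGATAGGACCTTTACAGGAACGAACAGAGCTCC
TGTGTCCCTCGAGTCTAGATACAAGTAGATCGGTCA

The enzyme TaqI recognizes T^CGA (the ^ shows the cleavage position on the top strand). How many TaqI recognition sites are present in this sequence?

3

TCGA occurs starting at positions 37, 98, 159.
TaqI cuts at 3 sites.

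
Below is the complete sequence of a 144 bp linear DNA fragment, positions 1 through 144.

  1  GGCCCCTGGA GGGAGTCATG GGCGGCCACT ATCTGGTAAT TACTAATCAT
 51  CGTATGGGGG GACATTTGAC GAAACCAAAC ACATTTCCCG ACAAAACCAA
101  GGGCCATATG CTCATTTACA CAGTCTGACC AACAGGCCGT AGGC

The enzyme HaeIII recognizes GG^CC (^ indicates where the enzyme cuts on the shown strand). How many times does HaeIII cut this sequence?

GGCC occurs starting at positions 1, 24, 102, 135.
HaeIII cuts at 4 sites.

4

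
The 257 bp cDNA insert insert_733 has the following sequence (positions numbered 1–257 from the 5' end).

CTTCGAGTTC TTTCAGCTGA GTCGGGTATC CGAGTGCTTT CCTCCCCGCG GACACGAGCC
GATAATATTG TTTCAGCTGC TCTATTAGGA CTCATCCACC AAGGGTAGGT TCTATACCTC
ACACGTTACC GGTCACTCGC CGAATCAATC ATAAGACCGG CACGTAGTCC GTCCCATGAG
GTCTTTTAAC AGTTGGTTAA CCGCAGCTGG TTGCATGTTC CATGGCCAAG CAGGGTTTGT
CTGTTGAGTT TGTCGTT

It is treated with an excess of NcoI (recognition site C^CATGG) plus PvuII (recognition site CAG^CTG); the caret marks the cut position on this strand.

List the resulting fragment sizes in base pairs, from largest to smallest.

130, 60, 37, 16, 14 bp

The NcoI site (CCATGG) starts at position 220.
NcoI cuts after the first base of each site, so after position 220.
PvuII sites (CAGCTG) start at positions 14, 74, 204.
PvuII cuts after base 3 of each site, so after positions 16, 76, 206.
Combined cut positions: 16, 76, 206, 220.
Linear molecule, 4 cuts → 5 fragments:
  1–16 → 16 bp
  17–76 → 60 bp
  77–206 → 130 bp
  207–220 → 14 bp
  221–257 → 37 bp
Sorted largest to smallest: 130, 60, 37, 16, 14 bp.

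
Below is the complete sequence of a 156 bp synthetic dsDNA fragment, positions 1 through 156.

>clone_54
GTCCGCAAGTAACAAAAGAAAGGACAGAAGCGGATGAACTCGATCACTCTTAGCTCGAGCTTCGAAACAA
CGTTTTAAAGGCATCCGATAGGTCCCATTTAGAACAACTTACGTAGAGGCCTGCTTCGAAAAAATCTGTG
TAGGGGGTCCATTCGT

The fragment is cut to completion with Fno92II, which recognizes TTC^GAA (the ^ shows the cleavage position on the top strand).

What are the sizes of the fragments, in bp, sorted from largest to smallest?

Fno92II sites (TTCGAA) start at positions 61, 125.
Fno92II cuts after base 3 of each site, so after positions 63, 127.
Linear molecule, 2 cuts → 3 fragments:
  1–63 → 63 bp
  64–127 → 64 bp
  128–156 → 29 bp
Sorted largest to smallest: 64, 63, 29 bp.

64, 63, 29 bp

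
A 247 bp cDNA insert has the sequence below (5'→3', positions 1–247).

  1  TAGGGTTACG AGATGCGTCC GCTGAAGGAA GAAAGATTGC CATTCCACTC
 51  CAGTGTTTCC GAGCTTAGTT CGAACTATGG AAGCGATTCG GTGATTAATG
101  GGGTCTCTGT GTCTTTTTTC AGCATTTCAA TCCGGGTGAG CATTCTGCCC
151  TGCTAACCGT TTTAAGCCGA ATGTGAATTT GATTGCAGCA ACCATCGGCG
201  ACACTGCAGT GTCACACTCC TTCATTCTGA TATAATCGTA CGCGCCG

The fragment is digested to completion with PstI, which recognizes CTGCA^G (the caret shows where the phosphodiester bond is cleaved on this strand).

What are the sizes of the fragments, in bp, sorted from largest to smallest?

208, 39 bp

The PstI site (CTGCAG) starts at position 204.
PstI cuts after base 5 of each site (before the last base), so after position 208.
Linear molecule, 1 cut → 2 fragments:
  1–208 → 208 bp
  209–247 → 39 bp
Sorted largest to smallest: 208, 39 bp.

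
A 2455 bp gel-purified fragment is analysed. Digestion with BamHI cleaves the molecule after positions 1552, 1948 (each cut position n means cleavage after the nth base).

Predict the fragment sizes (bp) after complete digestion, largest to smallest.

Linear molecule, 2 cuts → 3 fragments:
  1552 − 0 = 1552 bp
  1948 − 1552 = 396 bp
  2455 − 1948 = 507 bp
Sorted largest to smallest: 1552, 507, 396 bp.

1552, 507, 396 bp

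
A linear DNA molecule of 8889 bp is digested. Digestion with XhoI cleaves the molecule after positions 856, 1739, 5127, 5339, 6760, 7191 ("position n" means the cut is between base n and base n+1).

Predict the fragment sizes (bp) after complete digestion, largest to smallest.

Linear molecule, 6 cuts → 7 fragments:
  856 − 0 = 856 bp
  1739 − 856 = 883 bp
  5127 − 1739 = 3388 bp
  5339 − 5127 = 212 bp
  6760 − 5339 = 1421 bp
  7191 − 6760 = 431 bp
  8889 − 7191 = 1698 bp
Sorted largest to smallest: 3388, 1698, 1421, 883, 856, 431, 212 bp.

3388, 1698, 1421, 883, 856, 431, 212 bp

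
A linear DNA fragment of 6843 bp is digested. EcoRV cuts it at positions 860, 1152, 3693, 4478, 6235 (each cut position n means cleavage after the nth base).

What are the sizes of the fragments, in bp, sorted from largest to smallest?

Linear molecule, 5 cuts → 6 fragments:
  860 − 0 = 860 bp
  1152 − 860 = 292 bp
  3693 − 1152 = 2541 bp
  4478 − 3693 = 785 bp
  6235 − 4478 = 1757 bp
  6843 − 6235 = 608 bp
Sorted largest to smallest: 2541, 1757, 860, 785, 608, 292 bp.

2541, 1757, 860, 785, 608, 292 bp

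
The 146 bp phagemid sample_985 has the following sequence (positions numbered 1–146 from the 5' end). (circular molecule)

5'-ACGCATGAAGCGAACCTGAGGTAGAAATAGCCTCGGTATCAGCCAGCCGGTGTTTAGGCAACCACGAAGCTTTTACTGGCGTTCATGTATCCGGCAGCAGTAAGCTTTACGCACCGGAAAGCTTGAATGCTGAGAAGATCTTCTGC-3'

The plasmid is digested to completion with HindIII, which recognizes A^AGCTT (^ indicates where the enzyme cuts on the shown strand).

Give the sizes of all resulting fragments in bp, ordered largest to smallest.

HindIII sites (AAGCTT) start at positions 67, 102, 119.
HindIII cuts after the first base of each site, so after positions 67, 102, 119.
Circular molecule, 3 cuts → 3 fragments:
  68–102 → 35 bp
  103–119 → 17 bp
  120–146 then 1–67 → 27 + 67 = 94 bp
Sorted largest to smallest: 94, 35, 17 bp.

94, 35, 17 bp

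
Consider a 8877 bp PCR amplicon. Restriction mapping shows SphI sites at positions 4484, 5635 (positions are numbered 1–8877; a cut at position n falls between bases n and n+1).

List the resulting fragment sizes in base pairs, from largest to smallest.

4484, 3242, 1151 bp

Linear molecule, 2 cuts → 3 fragments:
  4484 − 0 = 4484 bp
  5635 − 4484 = 1151 bp
  8877 − 5635 = 3242 bp
Sorted largest to smallest: 4484, 3242, 1151 bp.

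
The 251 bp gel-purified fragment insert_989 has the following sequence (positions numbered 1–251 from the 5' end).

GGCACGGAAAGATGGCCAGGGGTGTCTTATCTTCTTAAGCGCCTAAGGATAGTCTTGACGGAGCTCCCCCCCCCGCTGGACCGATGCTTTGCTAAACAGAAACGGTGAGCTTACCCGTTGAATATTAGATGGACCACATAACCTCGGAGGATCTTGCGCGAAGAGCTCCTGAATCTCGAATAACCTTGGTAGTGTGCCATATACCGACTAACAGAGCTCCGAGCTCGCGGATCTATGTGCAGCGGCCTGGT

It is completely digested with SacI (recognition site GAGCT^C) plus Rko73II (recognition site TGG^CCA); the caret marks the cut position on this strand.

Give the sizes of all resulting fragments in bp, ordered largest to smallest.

SacI sites (GAGCTC) start at positions 61, 163, 214, 221.
SacI cuts after base 5 of each site (before the last base), so after positions 65, 167, 218, 225.
The Rko73II site (TGGCCA) starts at position 13.
Rko73II cuts after base 3 of each site, so after position 15.
Combined cut positions: 15, 65, 167, 218, 225.
Linear molecule, 5 cuts → 6 fragments:
  1–15 → 15 bp
  16–65 → 50 bp
  66–167 → 102 bp
  168–218 → 51 bp
  219–225 → 7 bp
  226–251 → 26 bp
Sorted largest to smallest: 102, 51, 50, 26, 15, 7 bp.

102, 51, 50, 26, 15, 7 bp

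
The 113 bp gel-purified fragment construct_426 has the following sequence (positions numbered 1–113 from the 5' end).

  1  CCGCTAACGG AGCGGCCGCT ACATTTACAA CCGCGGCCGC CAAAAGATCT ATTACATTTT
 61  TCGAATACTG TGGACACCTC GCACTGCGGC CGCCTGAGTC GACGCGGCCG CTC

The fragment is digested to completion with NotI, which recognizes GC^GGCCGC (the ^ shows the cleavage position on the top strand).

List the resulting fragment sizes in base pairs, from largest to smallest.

NotI sites (GCGGCCGC) start at positions 12, 33, 86, 104.
NotI cuts after base 2 of each site, so after positions 13, 34, 87, 105.
Linear molecule, 4 cuts → 5 fragments:
  1–13 → 13 bp
  14–34 → 21 bp
  35–87 → 53 bp
  88–105 → 18 bp
  106–113 → 8 bp
Sorted largest to smallest: 53, 21, 18, 13, 8 bp.

53, 21, 18, 13, 8 bp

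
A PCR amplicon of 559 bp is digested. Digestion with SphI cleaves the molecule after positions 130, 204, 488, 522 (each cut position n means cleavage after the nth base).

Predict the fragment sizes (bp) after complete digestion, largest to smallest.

284, 130, 74, 37, 34 bp

Linear molecule, 4 cuts → 5 fragments:
  130 − 0 = 130 bp
  204 − 130 = 74 bp
  488 − 204 = 284 bp
  522 − 488 = 34 bp
  559 − 522 = 37 bp
Sorted largest to smallest: 284, 130, 74, 37, 34 bp.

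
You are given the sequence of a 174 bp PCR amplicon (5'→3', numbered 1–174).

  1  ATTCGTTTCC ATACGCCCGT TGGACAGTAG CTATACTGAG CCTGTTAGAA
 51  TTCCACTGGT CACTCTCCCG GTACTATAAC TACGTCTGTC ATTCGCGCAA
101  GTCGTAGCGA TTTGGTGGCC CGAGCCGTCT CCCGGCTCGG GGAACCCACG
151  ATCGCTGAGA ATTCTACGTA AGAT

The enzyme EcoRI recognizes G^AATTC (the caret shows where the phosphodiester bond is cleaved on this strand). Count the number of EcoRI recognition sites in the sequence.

GAATTC occurs starting at positions 48, 159.
EcoRI cuts at 2 sites.

2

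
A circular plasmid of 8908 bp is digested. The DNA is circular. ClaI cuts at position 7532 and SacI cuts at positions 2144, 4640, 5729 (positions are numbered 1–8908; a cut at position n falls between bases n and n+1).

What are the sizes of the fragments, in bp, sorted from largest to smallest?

3520, 2496, 1803, 1089 bp

Combined cut positions (sorted): 2144, 4640, 5729, 7532.
Circular molecule, 4 cuts → 4 fragments:
  4640 − 2144 = 2496 bp
  5729 − 4640 = 1089 bp
  7532 − 5729 = 1803 bp
  wrap: 8908 − 7532 + 2144 = 3520 bp
Sorted largest to smallest: 3520, 2496, 1803, 1089 bp.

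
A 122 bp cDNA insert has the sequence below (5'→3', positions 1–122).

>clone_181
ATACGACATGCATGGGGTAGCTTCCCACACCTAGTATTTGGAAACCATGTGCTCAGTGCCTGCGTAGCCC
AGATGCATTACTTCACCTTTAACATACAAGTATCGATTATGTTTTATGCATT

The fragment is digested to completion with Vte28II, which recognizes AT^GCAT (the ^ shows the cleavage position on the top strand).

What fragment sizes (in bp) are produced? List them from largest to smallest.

Vte28II sites (ATGCAT) start at positions 8, 73, 116.
Vte28II cuts after base 2 of each site, so after positions 9, 74, 117.
Linear molecule, 3 cuts → 4 fragments:
  1–9 → 9 bp
  10–74 → 65 bp
  75–117 → 43 bp
  118–122 → 5 bp
Sorted largest to smallest: 65, 43, 9, 5 bp.

65, 43, 9, 5 bp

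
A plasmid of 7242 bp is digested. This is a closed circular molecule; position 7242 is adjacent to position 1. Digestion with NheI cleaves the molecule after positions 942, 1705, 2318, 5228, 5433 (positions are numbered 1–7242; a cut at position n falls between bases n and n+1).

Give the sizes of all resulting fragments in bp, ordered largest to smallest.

Circular molecule, 5 cuts → 5 fragments:
  1705 − 942 = 763 bp
  2318 − 1705 = 613 bp
  5228 − 2318 = 2910 bp
  5433 − 5228 = 205 bp
  wrap: 7242 − 5433 + 942 = 2751 bp
Sorted largest to smallest: 2910, 2751, 763, 613, 205 bp.

2910, 2751, 763, 613, 205 bp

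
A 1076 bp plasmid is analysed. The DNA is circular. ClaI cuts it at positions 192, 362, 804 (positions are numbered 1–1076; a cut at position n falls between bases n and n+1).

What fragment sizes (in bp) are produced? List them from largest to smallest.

Circular molecule, 3 cuts → 3 fragments:
  362 − 192 = 170 bp
  804 − 362 = 442 bp
  wrap: 1076 − 804 + 192 = 464 bp
Sorted largest to smallest: 464, 442, 170 bp.

464, 442, 170 bp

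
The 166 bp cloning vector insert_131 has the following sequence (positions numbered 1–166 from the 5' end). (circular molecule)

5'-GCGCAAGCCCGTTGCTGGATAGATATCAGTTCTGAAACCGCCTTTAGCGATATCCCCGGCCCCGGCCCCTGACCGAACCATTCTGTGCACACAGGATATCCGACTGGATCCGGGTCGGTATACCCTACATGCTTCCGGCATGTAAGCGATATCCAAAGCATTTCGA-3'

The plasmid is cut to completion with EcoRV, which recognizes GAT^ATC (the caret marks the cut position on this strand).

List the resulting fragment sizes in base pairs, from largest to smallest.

EcoRV sites (GATATC) start at positions 22, 49, 95, 148.
EcoRV cuts after base 3 of each site, so after positions 24, 51, 97, 150.
Circular molecule, 4 cuts → 4 fragments:
  25–51 → 27 bp
  52–97 → 46 bp
  98–150 → 53 bp
  151–166 then 1–24 → 16 + 24 = 40 bp
Sorted largest to smallest: 53, 46, 40, 27 bp.

53, 46, 40, 27 bp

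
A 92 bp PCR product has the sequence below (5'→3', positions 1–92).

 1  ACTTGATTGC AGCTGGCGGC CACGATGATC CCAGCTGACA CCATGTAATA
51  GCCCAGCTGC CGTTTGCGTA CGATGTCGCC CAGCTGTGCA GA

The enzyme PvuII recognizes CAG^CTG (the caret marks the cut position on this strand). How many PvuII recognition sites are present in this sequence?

CAGCTG occurs starting at positions 10, 32, 54, 81.
PvuII cuts at 4 sites.

4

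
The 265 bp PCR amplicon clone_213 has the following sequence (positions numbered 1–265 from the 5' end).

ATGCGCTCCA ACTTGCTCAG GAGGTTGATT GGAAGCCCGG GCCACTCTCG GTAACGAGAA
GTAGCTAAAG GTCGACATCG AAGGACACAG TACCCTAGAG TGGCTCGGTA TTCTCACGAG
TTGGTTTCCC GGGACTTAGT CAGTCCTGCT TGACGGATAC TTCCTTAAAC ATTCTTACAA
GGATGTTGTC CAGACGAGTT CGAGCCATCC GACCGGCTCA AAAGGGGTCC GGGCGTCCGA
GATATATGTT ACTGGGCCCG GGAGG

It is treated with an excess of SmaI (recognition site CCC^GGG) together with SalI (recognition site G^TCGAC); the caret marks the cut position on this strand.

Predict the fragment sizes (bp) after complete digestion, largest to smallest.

SmaI sites (CCCGGG) start at positions 36, 128, 257.
SmaI cuts after base 3 of each site, so after positions 38, 130, 259.
The SalI site (GTCGAC) starts at position 71.
SalI cuts after the first base of each site, so after position 71.
Combined cut positions: 38, 71, 130, 259.
Linear molecule, 4 cuts → 5 fragments:
  1–38 → 38 bp
  39–71 → 33 bp
  72–130 → 59 bp
  131–259 → 129 bp
  260–265 → 6 bp
Sorted largest to smallest: 129, 59, 38, 33, 6 bp.

129, 59, 38, 33, 6 bp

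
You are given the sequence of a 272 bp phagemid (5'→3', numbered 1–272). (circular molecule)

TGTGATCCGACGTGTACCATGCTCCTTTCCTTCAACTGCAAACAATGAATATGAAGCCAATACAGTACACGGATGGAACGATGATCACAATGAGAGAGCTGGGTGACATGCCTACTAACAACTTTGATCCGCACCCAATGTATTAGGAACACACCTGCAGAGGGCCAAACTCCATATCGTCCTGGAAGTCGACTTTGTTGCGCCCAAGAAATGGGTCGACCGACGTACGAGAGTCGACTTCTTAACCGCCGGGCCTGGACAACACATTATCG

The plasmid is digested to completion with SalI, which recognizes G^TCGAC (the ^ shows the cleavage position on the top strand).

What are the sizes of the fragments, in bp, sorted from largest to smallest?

SalI sites (GTCGAC) start at positions 188, 215, 233.
SalI cuts after the first base of each site, so after positions 188, 215, 233.
Circular molecule, 3 cuts → 3 fragments:
  189–215 → 27 bp
  216–233 → 18 bp
  234–272 then 1–188 → 39 + 188 = 227 bp
Sorted largest to smallest: 227, 27, 18 bp.

227, 27, 18 bp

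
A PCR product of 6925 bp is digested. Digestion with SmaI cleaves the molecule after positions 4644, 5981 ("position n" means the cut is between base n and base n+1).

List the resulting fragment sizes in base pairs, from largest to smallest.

4644, 1337, 944 bp

Linear molecule, 2 cuts → 3 fragments:
  4644 − 0 = 4644 bp
  5981 − 4644 = 1337 bp
  6925 − 5981 = 944 bp
Sorted largest to smallest: 4644, 1337, 944 bp.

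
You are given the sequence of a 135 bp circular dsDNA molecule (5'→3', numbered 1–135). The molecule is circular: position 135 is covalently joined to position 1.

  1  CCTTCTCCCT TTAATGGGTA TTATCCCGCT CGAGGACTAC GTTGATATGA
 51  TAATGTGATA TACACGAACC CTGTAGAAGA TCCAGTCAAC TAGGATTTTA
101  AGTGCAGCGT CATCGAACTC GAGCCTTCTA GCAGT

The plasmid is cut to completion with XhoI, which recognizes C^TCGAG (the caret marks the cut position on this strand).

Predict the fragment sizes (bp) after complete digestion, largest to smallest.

89, 46 bp

XhoI sites (CTCGAG) start at positions 29, 118.
XhoI cuts after the first base of each site, so after positions 29, 118.
Circular molecule, 2 cuts → 2 fragments:
  30–118 → 89 bp
  119–135 then 1–29 → 17 + 29 = 46 bp
Sorted largest to smallest: 89, 46 bp.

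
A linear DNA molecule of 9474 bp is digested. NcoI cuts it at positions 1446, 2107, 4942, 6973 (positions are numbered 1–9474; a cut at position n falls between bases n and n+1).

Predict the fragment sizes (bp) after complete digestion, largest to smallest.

Linear molecule, 4 cuts → 5 fragments:
  1446 − 0 = 1446 bp
  2107 − 1446 = 661 bp
  4942 − 2107 = 2835 bp
  6973 − 4942 = 2031 bp
  9474 − 6973 = 2501 bp
Sorted largest to smallest: 2835, 2501, 2031, 1446, 661 bp.

2835, 2501, 2031, 1446, 661 bp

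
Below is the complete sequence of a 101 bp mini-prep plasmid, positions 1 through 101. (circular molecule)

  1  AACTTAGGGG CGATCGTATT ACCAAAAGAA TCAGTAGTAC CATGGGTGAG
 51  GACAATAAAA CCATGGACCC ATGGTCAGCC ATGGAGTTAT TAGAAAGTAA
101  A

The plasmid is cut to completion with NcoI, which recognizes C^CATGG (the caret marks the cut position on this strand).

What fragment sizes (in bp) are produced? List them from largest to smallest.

NcoI sites (CCATGG) start at positions 40, 61, 69, 79.
NcoI cuts after the first base of each site, so after positions 40, 61, 69, 79.
Circular molecule, 4 cuts → 4 fragments:
  41–61 → 21 bp
  62–69 → 8 bp
  70–79 → 10 bp
  80–101 then 1–40 → 22 + 40 = 62 bp
Sorted largest to smallest: 62, 21, 10, 8 bp.

62, 21, 10, 8 bp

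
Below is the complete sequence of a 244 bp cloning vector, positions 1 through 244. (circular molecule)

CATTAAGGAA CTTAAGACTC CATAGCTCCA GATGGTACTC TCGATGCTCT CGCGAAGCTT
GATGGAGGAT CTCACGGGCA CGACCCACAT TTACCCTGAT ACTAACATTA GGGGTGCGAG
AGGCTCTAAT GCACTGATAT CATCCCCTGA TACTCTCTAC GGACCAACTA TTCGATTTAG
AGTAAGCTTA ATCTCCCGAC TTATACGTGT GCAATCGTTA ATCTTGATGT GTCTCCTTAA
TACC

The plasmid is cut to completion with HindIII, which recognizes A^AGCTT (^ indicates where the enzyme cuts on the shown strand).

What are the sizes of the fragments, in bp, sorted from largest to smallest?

129, 115 bp

HindIII sites (AAGCTT) start at positions 55, 184.
HindIII cuts after the first base of each site, so after positions 55, 184.
Circular molecule, 2 cuts → 2 fragments:
  56–184 → 129 bp
  185–244 then 1–55 → 60 + 55 = 115 bp
Sorted largest to smallest: 129, 115 bp.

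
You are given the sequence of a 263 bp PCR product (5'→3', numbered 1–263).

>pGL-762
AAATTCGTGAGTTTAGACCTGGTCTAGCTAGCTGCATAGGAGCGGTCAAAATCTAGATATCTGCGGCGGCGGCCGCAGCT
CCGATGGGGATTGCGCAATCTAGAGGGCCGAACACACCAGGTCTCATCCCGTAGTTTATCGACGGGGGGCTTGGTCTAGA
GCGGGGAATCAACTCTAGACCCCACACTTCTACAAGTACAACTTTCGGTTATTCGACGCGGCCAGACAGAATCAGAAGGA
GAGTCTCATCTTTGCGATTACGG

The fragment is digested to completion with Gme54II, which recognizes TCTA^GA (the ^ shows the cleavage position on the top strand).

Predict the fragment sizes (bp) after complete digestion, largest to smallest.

86, 56, 55, 47, 19 bp

Gme54II sites (TCTAGA) start at positions 52, 99, 155, 174.
Gme54II cuts after base 4 of each site, so after positions 55, 102, 158, 177.
Linear molecule, 4 cuts → 5 fragments:
  1–55 → 55 bp
  56–102 → 47 bp
  103–158 → 56 bp
  159–177 → 19 bp
  178–263 → 86 bp
Sorted largest to smallest: 86, 56, 55, 47, 19 bp.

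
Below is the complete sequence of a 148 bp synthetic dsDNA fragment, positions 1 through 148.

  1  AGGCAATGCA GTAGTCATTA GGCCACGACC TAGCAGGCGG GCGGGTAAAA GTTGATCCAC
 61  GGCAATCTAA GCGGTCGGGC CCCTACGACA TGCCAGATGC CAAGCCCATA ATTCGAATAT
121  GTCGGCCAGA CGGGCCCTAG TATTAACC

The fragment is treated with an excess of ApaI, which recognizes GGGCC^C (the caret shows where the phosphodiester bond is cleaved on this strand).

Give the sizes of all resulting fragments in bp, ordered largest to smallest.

ApaI sites (GGGCCC) start at positions 77, 132.
ApaI cuts after base 5 of each site (before the last base), so after positions 81, 136.
Linear molecule, 2 cuts → 3 fragments:
  1–81 → 81 bp
  82–136 → 55 bp
  137–148 → 12 bp
Sorted largest to smallest: 81, 55, 12 bp.

81, 55, 12 bp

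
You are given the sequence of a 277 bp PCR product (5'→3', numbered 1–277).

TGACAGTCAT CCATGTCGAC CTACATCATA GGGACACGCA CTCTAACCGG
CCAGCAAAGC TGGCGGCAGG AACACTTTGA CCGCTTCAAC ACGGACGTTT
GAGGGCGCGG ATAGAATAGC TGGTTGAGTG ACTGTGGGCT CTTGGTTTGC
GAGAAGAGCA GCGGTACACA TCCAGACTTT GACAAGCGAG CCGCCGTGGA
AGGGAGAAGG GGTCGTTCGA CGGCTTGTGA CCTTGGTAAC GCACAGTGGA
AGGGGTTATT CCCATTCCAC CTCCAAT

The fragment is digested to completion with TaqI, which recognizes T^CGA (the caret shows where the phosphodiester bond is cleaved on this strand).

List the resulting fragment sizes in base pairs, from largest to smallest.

TaqI sites (TCGA) start at positions 16, 217.
TaqI cuts after the first base of each site, so after positions 16, 217.
Linear molecule, 2 cuts → 3 fragments:
  1–16 → 16 bp
  17–217 → 201 bp
  218–277 → 60 bp
Sorted largest to smallest: 201, 60, 16 bp.

201, 60, 16 bp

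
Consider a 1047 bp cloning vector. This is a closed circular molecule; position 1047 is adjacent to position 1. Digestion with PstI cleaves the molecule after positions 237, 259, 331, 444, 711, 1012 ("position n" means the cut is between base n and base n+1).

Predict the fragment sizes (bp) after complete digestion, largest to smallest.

301, 272, 267, 113, 72, 22 bp

Circular molecule, 6 cuts → 6 fragments:
  259 − 237 = 22 bp
  331 − 259 = 72 bp
  444 − 331 = 113 bp
  711 − 444 = 267 bp
  1012 − 711 = 301 bp
  wrap: 1047 − 1012 + 237 = 272 bp
Sorted largest to smallest: 301, 272, 267, 113, 72, 22 bp.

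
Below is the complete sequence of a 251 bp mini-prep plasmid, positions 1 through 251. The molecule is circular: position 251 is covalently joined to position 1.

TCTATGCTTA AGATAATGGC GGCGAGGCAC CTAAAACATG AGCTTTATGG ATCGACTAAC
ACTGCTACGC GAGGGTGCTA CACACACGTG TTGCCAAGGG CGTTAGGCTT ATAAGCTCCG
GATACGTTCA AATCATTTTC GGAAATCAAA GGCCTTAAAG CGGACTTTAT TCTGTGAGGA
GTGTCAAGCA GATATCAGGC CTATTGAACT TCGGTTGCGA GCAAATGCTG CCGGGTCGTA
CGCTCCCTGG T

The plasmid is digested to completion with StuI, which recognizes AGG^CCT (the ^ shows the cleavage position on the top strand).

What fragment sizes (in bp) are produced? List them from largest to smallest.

204, 47 bp

StuI sites (AGGCCT) start at positions 150, 197.
StuI cuts after base 3 of each site, so after positions 152, 199.
Circular molecule, 2 cuts → 2 fragments:
  153–199 → 47 bp
  200–251 then 1–152 → 52 + 152 = 204 bp
Sorted largest to smallest: 204, 47 bp.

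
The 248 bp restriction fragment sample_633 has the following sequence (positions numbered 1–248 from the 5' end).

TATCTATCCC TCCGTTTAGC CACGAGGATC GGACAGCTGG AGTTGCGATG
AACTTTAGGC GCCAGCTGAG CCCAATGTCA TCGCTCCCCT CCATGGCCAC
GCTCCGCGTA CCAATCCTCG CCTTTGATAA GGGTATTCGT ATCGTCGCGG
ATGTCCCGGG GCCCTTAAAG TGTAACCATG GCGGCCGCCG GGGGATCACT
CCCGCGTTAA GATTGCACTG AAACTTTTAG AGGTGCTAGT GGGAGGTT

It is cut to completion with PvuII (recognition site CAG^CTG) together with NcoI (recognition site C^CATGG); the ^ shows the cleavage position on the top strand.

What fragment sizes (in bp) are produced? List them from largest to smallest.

85, 72, 36, 29, 26 bp

PvuII sites (CAGCTG) start at positions 34, 63.
PvuII cuts after base 3 of each site, so after positions 36, 65.
NcoI sites (CCATGG) start at positions 91, 176.
NcoI cuts after the first base of each site, so after positions 91, 176.
Combined cut positions: 36, 65, 91, 176.
Linear molecule, 4 cuts → 5 fragments:
  1–36 → 36 bp
  37–65 → 29 bp
  66–91 → 26 bp
  92–176 → 85 bp
  177–248 → 72 bp
Sorted largest to smallest: 85, 72, 36, 29, 26 bp.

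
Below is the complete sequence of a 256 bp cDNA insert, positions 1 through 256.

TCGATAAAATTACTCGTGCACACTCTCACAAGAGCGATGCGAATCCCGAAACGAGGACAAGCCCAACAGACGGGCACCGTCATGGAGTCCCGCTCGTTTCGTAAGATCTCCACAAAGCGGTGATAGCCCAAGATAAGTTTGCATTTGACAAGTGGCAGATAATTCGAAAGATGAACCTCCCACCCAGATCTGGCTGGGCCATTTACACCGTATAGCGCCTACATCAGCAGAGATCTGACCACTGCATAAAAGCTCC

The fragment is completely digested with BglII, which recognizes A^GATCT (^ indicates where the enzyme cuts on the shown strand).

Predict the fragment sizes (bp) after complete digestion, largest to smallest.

104, 82, 45, 25 bp

BglII sites (AGATCT) start at positions 104, 186, 231.
BglII cuts after the first base of each site, so after positions 104, 186, 231.
Linear molecule, 3 cuts → 4 fragments:
  1–104 → 104 bp
  105–186 → 82 bp
  187–231 → 45 bp
  232–256 → 25 bp
Sorted largest to smallest: 104, 82, 45, 25 bp.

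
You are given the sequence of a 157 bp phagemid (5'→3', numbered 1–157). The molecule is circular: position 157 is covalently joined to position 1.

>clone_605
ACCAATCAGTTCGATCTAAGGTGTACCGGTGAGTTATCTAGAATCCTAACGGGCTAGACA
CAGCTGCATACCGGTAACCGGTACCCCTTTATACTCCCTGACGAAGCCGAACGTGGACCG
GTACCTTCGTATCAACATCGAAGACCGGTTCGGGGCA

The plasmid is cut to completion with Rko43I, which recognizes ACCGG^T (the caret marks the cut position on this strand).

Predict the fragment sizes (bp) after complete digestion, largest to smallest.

Rko43I sites (ACCGGT) start at positions 25, 70, 77, 117, 144.
Rko43I cuts after base 5 of each site (before the last base), so after positions 29, 74, 81, 121, 148.
Circular molecule, 5 cuts → 5 fragments:
  30–74 → 45 bp
  75–81 → 7 bp
  82–121 → 40 bp
  122–148 → 27 bp
  149–157 then 1–29 → 9 + 29 = 38 bp
Sorted largest to smallest: 45, 40, 38, 27, 7 bp.

45, 40, 38, 27, 7 bp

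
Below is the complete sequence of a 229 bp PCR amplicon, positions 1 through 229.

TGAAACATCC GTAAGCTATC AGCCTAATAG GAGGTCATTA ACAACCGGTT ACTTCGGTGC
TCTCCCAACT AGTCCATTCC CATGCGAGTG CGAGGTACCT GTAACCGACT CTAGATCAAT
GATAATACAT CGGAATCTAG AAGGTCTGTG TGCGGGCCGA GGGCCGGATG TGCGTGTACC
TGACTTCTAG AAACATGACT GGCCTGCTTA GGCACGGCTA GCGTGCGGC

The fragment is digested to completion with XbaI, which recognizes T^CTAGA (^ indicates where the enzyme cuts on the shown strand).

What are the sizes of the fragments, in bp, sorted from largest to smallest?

XbaI sites (TCTAGA) start at positions 110, 136, 186.
XbaI cuts after the first base of each site, so after positions 110, 136, 186.
Linear molecule, 3 cuts → 4 fragments:
  1–110 → 110 bp
  111–136 → 26 bp
  137–186 → 50 bp
  187–229 → 43 bp
Sorted largest to smallest: 110, 50, 43, 26 bp.

110, 50, 43, 26 bp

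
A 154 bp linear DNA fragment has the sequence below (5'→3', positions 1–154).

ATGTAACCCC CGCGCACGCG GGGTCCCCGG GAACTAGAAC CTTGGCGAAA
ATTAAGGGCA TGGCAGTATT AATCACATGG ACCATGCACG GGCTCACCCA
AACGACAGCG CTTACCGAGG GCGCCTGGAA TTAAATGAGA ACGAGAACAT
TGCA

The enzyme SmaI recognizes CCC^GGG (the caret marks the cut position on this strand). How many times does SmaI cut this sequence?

1

CCCGGG occurs starting at position 26.
SmaI cuts at 1 site.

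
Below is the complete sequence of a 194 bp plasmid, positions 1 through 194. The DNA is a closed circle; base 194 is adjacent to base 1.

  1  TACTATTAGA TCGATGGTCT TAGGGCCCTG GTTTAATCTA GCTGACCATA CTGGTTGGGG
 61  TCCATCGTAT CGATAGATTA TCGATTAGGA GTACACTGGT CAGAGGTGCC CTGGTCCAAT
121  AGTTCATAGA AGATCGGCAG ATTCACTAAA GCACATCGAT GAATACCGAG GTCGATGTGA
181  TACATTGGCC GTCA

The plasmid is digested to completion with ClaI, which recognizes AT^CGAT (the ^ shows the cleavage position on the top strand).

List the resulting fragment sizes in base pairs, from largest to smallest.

ClaI sites (ATCGAT) start at positions 10, 69, 80, 155.
ClaI cuts after base 2 of each site, so after positions 11, 70, 81, 156.
Circular molecule, 4 cuts → 4 fragments:
  12–70 → 59 bp
  71–81 → 11 bp
  82–156 → 75 bp
  157–194 then 1–11 → 38 + 11 = 49 bp
Sorted largest to smallest: 75, 59, 49, 11 bp.

75, 59, 49, 11 bp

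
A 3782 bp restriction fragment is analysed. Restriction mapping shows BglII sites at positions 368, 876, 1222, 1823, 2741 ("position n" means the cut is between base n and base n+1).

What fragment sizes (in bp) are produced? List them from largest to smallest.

Linear molecule, 5 cuts → 6 fragments:
  368 − 0 = 368 bp
  876 − 368 = 508 bp
  1222 − 876 = 346 bp
  1823 − 1222 = 601 bp
  2741 − 1823 = 918 bp
  3782 − 2741 = 1041 bp
Sorted largest to smallest: 1041, 918, 601, 508, 368, 346 bp.

1041, 918, 601, 508, 368, 346 bp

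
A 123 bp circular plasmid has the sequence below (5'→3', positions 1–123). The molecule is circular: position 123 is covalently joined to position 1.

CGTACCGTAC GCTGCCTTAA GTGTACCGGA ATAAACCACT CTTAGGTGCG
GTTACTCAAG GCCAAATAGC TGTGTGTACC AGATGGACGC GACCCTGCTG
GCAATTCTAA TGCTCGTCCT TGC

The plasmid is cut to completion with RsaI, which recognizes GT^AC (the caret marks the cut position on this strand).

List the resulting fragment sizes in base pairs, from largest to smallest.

RsaI sites (GTAC) start at positions 2, 7, 23, 76.
RsaI cuts after base 2 of each site, so after positions 3, 8, 24, 77.
Circular molecule, 4 cuts → 4 fragments:
  4–8 → 5 bp
  9–24 → 16 bp
  25–77 → 53 bp
  78–123 then 1–3 → 46 + 3 = 49 bp
Sorted largest to smallest: 53, 49, 16, 5 bp.

53, 49, 16, 5 bp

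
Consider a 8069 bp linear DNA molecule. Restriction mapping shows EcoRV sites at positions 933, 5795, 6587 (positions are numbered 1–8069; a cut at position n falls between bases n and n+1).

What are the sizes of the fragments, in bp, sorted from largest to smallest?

4862, 1482, 933, 792 bp

Linear molecule, 3 cuts → 4 fragments:
  933 − 0 = 933 bp
  5795 − 933 = 4862 bp
  6587 − 5795 = 792 bp
  8069 − 6587 = 1482 bp
Sorted largest to smallest: 4862, 1482, 933, 792 bp.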